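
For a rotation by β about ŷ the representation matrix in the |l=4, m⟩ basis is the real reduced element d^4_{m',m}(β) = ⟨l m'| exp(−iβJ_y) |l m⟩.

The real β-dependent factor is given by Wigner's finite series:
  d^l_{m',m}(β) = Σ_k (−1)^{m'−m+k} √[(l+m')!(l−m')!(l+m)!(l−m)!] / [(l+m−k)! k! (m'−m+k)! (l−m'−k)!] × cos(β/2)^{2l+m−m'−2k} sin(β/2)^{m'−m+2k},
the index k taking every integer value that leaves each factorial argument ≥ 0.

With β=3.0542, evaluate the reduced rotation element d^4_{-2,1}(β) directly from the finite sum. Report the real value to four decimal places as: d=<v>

d^4_{-2,1}(β=3.0542) via Wigner's sum:
With c≡cos(β/2)=0.043682 and s≡sin(β/2)=0.999045, N=[2·720·120·6]^{1/2}=1018.233765
The bounds max(0,m−m')=3 and min(l+m,l−m')=5 give 3 terms
  k=3: (−1)^0·1018.2338/(72)·0.0437^5·0.9990^3 = +0.000002
  k=4: (−1)^1·1018.2338/(48)·0.0437^3·0.9990^5 = -0.001760
  k=5: (−1)^2·1018.2338/(240)·0.0437^1·0.9990^7 = +0.184094
d^4_{-2,1}(3.0542) = +0.000002 -0.001760 +0.184094 = +0.182337

d=0.1823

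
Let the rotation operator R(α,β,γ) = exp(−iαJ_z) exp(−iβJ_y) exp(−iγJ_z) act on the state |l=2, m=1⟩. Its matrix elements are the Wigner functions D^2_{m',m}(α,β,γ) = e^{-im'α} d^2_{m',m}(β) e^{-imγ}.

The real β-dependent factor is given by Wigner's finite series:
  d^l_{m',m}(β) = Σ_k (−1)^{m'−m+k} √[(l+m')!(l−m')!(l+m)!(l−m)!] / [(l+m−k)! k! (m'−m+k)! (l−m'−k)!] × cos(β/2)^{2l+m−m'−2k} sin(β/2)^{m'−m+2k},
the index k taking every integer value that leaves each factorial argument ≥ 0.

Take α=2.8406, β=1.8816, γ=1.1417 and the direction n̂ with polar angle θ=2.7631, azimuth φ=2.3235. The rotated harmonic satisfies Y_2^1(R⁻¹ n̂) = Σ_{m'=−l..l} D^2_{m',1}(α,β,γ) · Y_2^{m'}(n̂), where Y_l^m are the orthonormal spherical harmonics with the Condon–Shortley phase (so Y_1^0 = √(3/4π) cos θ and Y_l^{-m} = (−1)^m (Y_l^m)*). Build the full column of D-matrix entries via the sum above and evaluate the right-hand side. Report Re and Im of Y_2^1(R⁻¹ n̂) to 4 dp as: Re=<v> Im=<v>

Re=-0.0734 Im=0.3606

Need the full column D^2_{m',1} for m'=−2..2 at α=2.8406, β=1.8816, γ=1.1417.
cos(β/2)=0.589142, sin(β/2)=0.808030
d^2_{-2,1}: single k=3 term ⇒ +0.621630;  D = -0.106938-0.612362i
d^2_{-1,1}: k∈[2..3] ⇒ +0.679854 -0.426294 = +0.253560;  D = -0.032393+0.251482i
d^2_{0,1}: k∈[1..2] ⇒ +0.404727 -0.761338 = -0.356611;  D = -0.148368+0.324281i
d^2_{1,1}: k∈[0..1] ⇒ +0.120470 -0.679854 = -0.559384;  D = +0.373073-0.416805i
d^2_{2,1}: single k=0 term ⇒ -0.330458;  D = -0.283485+0.169820i
Y_2^{m'}(θ=2.7631,φ=2.3235) and Σ D·Y over m':
  (-0.1069-0.6124i)·(-0.0034+0.0526i)  (-0.0324+0.2515i)·(+0.1813+0.1936i)  (-0.1484+0.3243i)·(+0.5016+0.0000i)  (+0.3731-0.4168i)·(-0.1813+0.1936i)  (-0.2835+0.1698i)·(-0.0034-0.0526i)
Y_2^1(R⁻¹ n̂) = -0.073427+0.360617i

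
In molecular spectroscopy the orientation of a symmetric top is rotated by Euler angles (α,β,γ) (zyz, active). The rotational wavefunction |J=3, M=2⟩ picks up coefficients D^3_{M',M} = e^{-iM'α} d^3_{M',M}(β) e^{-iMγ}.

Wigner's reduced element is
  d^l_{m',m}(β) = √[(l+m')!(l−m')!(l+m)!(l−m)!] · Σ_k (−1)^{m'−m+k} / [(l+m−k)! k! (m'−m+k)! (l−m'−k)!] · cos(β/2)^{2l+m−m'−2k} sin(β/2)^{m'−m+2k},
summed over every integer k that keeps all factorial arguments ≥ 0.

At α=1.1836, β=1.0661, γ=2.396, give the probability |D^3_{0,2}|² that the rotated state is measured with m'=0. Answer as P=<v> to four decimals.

First d^3_{0,2}(β=1.0661), then the phase factors e^{-i(0)α} and e^{-i(2)γ}:
Half-angle: c=0.861261, s=0.508163. N=√(6·6·120·1)=65.726707
k∈{2,3} keeps every argument non-negative
  k=2: (−1)^0·65.7267/(12)·0.8613^4·0.5082^2 = +0.778225
  k=3: (−1)^1·65.7267/(12)·0.8613^2·0.5082^4 = -0.270920
d^3_{0,2}(1.0661) = +0.778225 -0.270920 = +0.507306
|D^3_{0,2}|² = |d^3_{0,2}(β)|² = (+0.507306)² = 0.257359 (the z-rotation phases have unit modulus)

P=0.2574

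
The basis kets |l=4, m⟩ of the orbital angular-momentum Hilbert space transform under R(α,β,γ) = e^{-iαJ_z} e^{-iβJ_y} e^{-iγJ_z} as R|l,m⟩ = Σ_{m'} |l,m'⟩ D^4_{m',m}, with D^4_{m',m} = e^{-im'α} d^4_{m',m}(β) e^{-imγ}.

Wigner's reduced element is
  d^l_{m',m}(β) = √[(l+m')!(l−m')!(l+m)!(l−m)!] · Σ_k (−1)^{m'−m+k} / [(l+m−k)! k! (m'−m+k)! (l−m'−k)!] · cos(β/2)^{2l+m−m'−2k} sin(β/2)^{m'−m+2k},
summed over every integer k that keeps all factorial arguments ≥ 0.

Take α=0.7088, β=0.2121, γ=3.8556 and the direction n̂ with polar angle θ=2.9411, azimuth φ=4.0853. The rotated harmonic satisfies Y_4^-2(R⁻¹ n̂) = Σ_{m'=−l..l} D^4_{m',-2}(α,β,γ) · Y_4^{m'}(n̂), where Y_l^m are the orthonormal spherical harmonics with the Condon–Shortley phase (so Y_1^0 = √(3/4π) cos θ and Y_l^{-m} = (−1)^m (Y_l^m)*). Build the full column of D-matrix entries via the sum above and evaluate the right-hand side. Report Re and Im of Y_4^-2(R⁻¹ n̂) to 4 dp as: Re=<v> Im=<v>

Re=-0.0036 Im=-0.0032

Need the full column D^4_{m',-2} for m'=−4..4 at α=0.7088, β=0.2121, γ=3.8556.
cos(β/2)=0.994382, sin(β/2)=0.105851
d^4_{-4,-2}: single k=2 term ⇒ +0.057318;  D = -0.024889-0.051632i
d^4_{-3,-2}: k∈[1..2] ⇒ +0.380744 -0.012943 = +0.367801;  D = -0.336903-0.147560i
d^4_{-2,-2}: k∈[0..2] ⇒ +0.955930 -0.129985 +0.001841 = +0.827786;  D = -0.791791+0.241445i
d^4_{-1,-2}: k∈[0..2] ⇒ -0.431723 +0.024460 -0.000185 = -0.407448;  D = +0.218504-0.343903i
d^4_{0,-2}: k∈[0..2] ⇒ +0.102762 -0.003105 +0.000013 = +0.099670;  D = +0.014183+0.098656i
d^4_{1,-2}: k∈[0..2] ⇒ -0.016307 +0.000277 -0.000001 = -0.016030;  D = -0.012060-0.010561i
d^4_{2,-2}: k∈[0..2] ⇒ +0.001841 -0.000017 +0.000000 = +0.001824;  D = +0.001824+0.000019i
d^4_{3,-2}: k∈[0..1] ⇒ -0.000147 +0.000001 = -0.000146;  D = -0.000112+0.000094i
d^4_{4,-2}: single k=0 term ⇒ +0.000007;  D = +0.000001-0.000007i
Y_4^{m'}(θ=2.9411,φ=4.0853) and Σ D·Y over m':
  (-0.0249-0.0516i)·(-0.0006+0.0004i)  (-0.3369-0.1476i)·(-0.0092-0.0030i)  (-0.7918+0.2414i)·(-0.0236-0.0721i)  (+0.2185-0.3439i)·(+0.2017-0.2783i)  (+0.0142+0.0987i)·(+0.6843+0.0000i)  (-0.0121-0.0106i)·(-0.2017-0.2783i)  (+0.0018+0.0000i)·(-0.0236+0.0721i)  (-0.0001+0.0001i)·(+0.0092-0.0030i)  (+0.0000-0.0000i)·(-0.0006-0.0004i)
Y_4^-2(R⁻¹ n̂) = -0.003644-0.003239i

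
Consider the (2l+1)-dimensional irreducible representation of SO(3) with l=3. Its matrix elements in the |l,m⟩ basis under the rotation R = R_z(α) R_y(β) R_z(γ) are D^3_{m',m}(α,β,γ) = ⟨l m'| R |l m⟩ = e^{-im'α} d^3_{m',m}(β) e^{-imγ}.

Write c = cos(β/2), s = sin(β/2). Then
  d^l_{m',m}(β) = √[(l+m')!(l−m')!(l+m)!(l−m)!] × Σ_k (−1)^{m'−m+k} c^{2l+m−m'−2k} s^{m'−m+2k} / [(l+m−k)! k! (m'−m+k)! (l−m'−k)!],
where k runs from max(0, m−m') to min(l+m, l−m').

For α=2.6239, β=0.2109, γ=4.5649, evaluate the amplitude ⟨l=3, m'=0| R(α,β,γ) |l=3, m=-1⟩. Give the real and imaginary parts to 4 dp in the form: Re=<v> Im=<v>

Re=0.0504 Im=0.3390

D^3_{0,-1}(2.6239,0.2109,4.5649) = e^{-i·0·2.6239}·d^3_{0,-1}(0.2109)·e^{-i·-1·4.5649}. Compute d first:
Half-angle: c=0.994445, s=0.105255. N=√(6·6·2·24)=41.569219
k∈{0,1,2} keeps every argument non-negative
  k=0: (−1)^1·41.5692/(12)·0.9944^5·0.1053^1 = -0.354598
  k=1: (−1)^2·41.5692/(4)·0.9944^3·0.1053^3 = +0.011917
  k=2: (−1)^3·41.5692/(12)·0.9944^1·0.1053^5 = -0.000045
d^3_{0,-1}(0.2109) = -0.354598 +0.011917 -0.000045 = -0.342725
Phases: e^{-i·(0)·2.6239}=+1.000000+0.000000i, e^{-i·(-1)·4.5649}=-0.146955-0.989143i ⇒ D=+0.050365+0.339004i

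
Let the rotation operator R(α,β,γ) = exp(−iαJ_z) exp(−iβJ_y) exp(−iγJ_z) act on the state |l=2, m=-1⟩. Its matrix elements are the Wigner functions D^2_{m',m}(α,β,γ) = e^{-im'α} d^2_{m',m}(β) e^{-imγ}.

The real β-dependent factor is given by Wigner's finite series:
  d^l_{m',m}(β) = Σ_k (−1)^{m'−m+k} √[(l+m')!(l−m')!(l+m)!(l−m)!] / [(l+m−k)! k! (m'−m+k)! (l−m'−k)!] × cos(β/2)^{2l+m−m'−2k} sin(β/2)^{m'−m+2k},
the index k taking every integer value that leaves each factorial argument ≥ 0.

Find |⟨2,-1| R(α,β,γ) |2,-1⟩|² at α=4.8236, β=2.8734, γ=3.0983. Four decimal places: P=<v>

Split into d^2_{-1,-1}(β=2.8734) × two z-phases.
With c≡cos(β/2)=0.133695 and s≡sin(β/2)=0.991023, N=[1·6·1·6]^{1/2}=6.000000
k∈{0,1} keeps every argument non-negative
  k=0: (−1)^0·6.0000/(6)·0.1337^4·0.9910^0 = +0.000319
  k=1: (−1)^1·6.0000/(2)·0.1337^2·0.9910^2 = -0.052664
d^2_{-1,-1}(2.8734) = +0.000319 -0.052664 = -0.052345
|D^2_{-1,-1}|² = |d^2_{-1,-1}(β)|² = (-0.052345)² = 0.002740 (the z-rotation phases have unit modulus)

P=0.0027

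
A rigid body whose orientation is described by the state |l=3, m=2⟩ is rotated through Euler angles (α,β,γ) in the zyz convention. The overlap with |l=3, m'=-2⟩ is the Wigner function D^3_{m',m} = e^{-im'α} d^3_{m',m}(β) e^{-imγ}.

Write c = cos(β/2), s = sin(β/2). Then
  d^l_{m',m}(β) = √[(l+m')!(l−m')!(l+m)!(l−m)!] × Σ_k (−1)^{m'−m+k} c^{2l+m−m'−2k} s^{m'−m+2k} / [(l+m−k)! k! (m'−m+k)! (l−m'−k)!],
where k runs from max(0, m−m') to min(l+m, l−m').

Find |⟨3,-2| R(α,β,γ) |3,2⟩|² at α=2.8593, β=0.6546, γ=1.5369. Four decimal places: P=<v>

First d^3_{-2,2}(β=0.6546), then the phase factors e^{-i(-2)α} and e^{-i(2)γ}:
With c≡cos(β/2)=0.946914 and s≡sin(β/2)=0.321488, N=[1·120·120·1]^{1/2}=120.000000
Admissible k: 4..5 (factorial args all ≥0)
  k=4: (−1)^0·120.0000/(24)·0.9469^2·0.3215^4 = +0.047890
  k=5: (−1)^1·120.0000/(120)·0.9469^0·0.3215^6 = -0.001104
d^3_{-2,2}(0.6546) = +0.047890 -0.001104 = +0.046786
|D^3_{-2,2}|² = |d^3_{-2,2}(β)|² = (+0.046786)² = 0.002189 (the z-rotation phases have unit modulus)

P=0.0022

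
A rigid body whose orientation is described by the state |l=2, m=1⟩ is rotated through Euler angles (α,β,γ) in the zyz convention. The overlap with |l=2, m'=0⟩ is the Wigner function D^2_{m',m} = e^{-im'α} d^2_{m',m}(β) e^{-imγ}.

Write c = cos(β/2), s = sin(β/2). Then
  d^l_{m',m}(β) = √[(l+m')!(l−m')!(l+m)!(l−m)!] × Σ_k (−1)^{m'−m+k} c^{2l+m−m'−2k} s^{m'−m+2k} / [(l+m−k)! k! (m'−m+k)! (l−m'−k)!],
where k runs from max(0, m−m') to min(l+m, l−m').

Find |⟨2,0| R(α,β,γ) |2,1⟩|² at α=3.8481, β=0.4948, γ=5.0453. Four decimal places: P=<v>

P=0.2620

D^2_{0,1}(3.8481,0.4948,5.0453) = e^{-i·0·3.8481}·d^2_{0,1}(0.4948)·e^{-i·1·5.0453}. Compute d first:
Half-angle: c=0.969552, s=0.244884. N=√(2·2·6·1)=4.898979
k∈{1,2} keeps every argument non-negative
  k=1: (−1)^0·4.8990/(2)·0.9696^3·0.2449^1 = +0.546701
  k=2: (−1)^1·4.8990/(2)·0.9696^1·0.2449^3 = -0.034876
d^2_{0,1}(0.4948) = +0.546701 -0.034876 = +0.511825
|D^2_{0,1}|² = |d^2_{0,1}(β)|² = (+0.511825)² = 0.261965 (the z-rotation phases have unit modulus)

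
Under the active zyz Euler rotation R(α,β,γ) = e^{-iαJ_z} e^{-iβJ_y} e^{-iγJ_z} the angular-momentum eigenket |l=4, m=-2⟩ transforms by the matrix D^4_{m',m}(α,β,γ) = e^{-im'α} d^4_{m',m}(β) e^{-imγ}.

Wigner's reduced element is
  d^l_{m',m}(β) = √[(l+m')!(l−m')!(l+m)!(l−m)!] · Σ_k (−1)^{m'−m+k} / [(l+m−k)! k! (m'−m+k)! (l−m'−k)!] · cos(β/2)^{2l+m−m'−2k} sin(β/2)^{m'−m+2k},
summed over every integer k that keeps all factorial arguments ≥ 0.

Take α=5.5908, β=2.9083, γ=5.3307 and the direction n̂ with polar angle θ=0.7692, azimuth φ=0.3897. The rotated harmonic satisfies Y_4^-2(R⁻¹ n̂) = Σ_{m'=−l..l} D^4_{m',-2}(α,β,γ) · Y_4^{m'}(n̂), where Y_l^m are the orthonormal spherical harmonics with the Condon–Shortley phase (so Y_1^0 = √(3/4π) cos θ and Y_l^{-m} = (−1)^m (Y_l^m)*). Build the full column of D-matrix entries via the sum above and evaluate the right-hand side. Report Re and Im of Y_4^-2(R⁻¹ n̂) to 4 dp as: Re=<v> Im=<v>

Re=0.3503 Im=-0.0344

Need the full column D^4_{m',-2} for m'=−4..4 at α=5.5908, β=2.9083, γ=5.3307.
cos(β/2)=0.116382, sin(β/2)=0.993205
d^4_{-4,-2}: single k=2 term ⇒ +0.000013;  D = -0.000000+0.000013i
d^4_{-3,-2}: k∈[1..2] ⇒ +0.000001 -0.000235 = -0.000234;  D = +0.000156-0.000174i
d^4_{-2,-2}: k∈[0..2] ⇒ +0.000000 -0.000029 +0.002678 = +0.002648;  D = -0.002619+0.000391i
d^4_{-1,-2}: k∈[0..2] ⇒ -0.000001 +0.000444 -0.021546 = -0.021103;  D = +0.018054+0.010927i
d^4_{0,-2}: k∈[0..2] ⇒ +0.000023 -0.004516 +0.123346 = +0.118853;  D = -0.038982-0.112278i
d^4_{1,-2}: k∈[0..2] ⇒ -0.000296 +0.032319 -0.470753 = -0.438730;  D = -0.153818+0.410882i
d^4_{2,-2}: k∈[0..2] ⇒ +0.002678 -0.156022 +0.946912 = +0.793568;  D = +0.688595-0.394446i
d^4_{3,-2}: k∈[0..1] ⇒ -0.017102 +0.415165 = +0.398063;  D = +0.392177+0.068202i
d^4_{4,-2}: single k=0 term ⇒ +0.068799;  D = +0.044648+0.052343i
Y_4^{m'}(θ=0.7692,φ=0.3897) and Σ D·Y over m':
  (-0.0000+0.0000i)·(+0.0012-0.1036i)  (+0.0002-0.0002i)·(+0.1183-0.2785i)  (-0.0026+0.0004i)·(+0.3009-0.2973i)  (+0.0181+0.0109i)·(+0.1341-0.0551i)  (-0.0390-0.1123i)·(-0.3343+0.0000i)  (-0.1538+0.4109i)·(-0.1341-0.0551i)  (+0.6886-0.3944i)·(+0.3009+0.2973i)  (+0.3922+0.0682i)·(-0.1183-0.2785i)  (+0.0446+0.0523i)·(+0.0012+0.1036i)
Y_4^-2(R⁻¹ n̂) = +0.350285-0.034394i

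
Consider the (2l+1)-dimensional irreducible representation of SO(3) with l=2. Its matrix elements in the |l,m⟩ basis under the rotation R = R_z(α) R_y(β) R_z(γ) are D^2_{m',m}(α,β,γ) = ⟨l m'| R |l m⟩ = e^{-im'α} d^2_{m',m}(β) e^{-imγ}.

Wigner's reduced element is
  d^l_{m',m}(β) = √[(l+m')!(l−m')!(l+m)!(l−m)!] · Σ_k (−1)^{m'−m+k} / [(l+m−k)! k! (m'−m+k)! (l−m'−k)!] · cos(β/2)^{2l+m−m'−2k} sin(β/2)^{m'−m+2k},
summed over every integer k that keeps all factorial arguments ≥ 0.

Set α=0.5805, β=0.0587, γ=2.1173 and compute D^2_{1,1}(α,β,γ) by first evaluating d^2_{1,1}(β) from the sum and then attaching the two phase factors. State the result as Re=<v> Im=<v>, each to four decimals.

Re=-0.8992 Im=-0.4275

D^2_{1,1}(0.5805,0.0587,2.1173) = e^{-i·1·0.5805}·d^2_{1,1}(0.0587)·e^{-i·1·2.1173}. Compute d first:
With c≡cos(β/2)=0.999569 and s≡sin(β/2)=0.029346, N=[6·1·6·1]^{1/2}=6.000000
Admissible k: 0..1 (factorial args all ≥0)
  k=0: (−1)^0·6.0000/(6)·0.9996^4·0.0293^0 = +0.998278
  k=1: (−1)^1·6.0000/(2)·0.9996^2·0.0293^2 = -0.002581
d^2_{1,1}(0.0587) = +0.998278 -0.002581 = +0.995697
Attach z-rotation phases: D = e^{-i(1)(0.5805)}·(+0.995697)·e^{-i(1)(2.1173)} = -0.899244-0.427520i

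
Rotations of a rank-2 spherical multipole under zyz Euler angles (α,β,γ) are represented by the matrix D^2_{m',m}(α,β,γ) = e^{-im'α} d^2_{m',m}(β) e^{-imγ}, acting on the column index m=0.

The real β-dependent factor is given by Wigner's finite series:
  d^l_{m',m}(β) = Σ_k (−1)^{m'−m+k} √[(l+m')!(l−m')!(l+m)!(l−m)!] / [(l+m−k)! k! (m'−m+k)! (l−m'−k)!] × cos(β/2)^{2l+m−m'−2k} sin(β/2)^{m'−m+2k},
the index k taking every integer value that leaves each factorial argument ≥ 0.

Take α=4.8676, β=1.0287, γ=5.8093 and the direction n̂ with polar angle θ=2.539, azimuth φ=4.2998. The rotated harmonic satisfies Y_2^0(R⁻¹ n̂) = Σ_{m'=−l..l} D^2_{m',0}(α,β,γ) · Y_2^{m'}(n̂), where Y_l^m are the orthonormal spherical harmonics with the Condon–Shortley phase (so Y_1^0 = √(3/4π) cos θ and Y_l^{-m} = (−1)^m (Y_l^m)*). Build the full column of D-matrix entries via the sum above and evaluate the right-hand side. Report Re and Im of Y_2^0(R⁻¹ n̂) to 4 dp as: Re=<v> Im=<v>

Re=-0.3152 Im=0.0000

Need the full column D^2_{m',0} for m'=−2..2 at α=4.8676, β=1.0287, γ=5.8093.
cos(β/2)=0.870613, sin(β/2)=0.491969
d^2_{-2,0}: single k=2 term ⇒ +0.449367;  D = -0.427889-0.137264i
d^2_{-1,0}: k∈[1..2] ⇒ +0.795222 -0.253930 = +0.541292;  D = +0.083678-0.534785i
d^2_{0,0}: k∈[0..2] ⇒ +0.574513 -0.733813 +0.058580 = -0.100720;  D = -0.100720+0.000000i
d^2_{1,0}: k∈[0..1] ⇒ -0.795222 +0.253930 = -0.541292;  D = -0.083678-0.534785i
d^2_{2,0}: single k=0 term ⇒ +0.449367;  D = -0.427889+0.137264i
Y_2^{m'}(θ=2.539,φ=4.2998) and Σ D·Y over m':
  (-0.4279-0.1373i)·(-0.0842-0.0912i)  (+0.0837-0.5348i)·(+0.1447-0.3305i)  (-0.1007+0.0000i)·(+0.3268+0.0000i)  (-0.0837-0.5348i)·(-0.1447-0.3305i)  (-0.4279+0.1373i)·(-0.0842+0.0912i)
Y_2^0(R⁻¹ n̂) = -0.315158+0.000000i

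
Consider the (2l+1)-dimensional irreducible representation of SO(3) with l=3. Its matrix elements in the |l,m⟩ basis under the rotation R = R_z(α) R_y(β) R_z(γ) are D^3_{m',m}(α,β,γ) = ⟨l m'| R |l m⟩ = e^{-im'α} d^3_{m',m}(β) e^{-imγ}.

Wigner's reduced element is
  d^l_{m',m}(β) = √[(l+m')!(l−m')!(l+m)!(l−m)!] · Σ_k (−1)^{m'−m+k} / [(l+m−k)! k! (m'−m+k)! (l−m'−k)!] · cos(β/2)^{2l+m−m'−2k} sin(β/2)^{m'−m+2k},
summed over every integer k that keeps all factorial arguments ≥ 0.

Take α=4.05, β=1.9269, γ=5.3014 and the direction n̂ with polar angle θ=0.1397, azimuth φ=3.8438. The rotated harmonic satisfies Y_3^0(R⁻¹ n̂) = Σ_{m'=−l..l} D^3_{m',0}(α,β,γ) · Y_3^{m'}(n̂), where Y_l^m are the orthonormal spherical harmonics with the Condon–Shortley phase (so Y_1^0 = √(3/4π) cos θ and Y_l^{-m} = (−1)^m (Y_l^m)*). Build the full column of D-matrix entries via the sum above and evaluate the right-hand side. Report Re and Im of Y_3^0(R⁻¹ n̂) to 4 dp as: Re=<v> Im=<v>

Need the full column D^3_{m',0} for m'=−3..3 at α=4.05, β=1.9269, γ=5.3014.
cos(β/2)=0.570690, sin(β/2)=0.821165
d^3_{-3,0}: single k=3 term ⇒ +0.460266;  D = +0.420942-0.186152i
d^3_{-2,0}: k∈[2..3] ⇒ +0.391764 -0.811118 = -0.419355;  D = +0.102131-0.406728i
d^3_{-1,0}: k∈[1..3] ⇒ +0.172196 -1.069560 +0.738149 = -0.159215;  D = +0.097917+0.125545i
d^3_{0,0}: k∈[0..3] ⇒ +0.034546 -0.643733 +1.332803 -0.306608 = +0.417008;  D = +0.417008+0.000000i
d^3_{1,0}: k∈[0..2] ⇒ -0.172196 +1.069560 -0.738149 = +0.159215;  D = -0.097917+0.125545i
d^3_{2,0}: k∈[0..1] ⇒ +0.391764 -0.811118 = -0.419355;  D = +0.102131+0.406728i
d^3_{3,0}: single k=0 term ⇒ -0.460266;  D = -0.420942-0.186152i
Y_3^{m'}(θ=0.1397,φ=3.8438) and Σ D·Y over m':
  (+0.4209-0.1862i)·(+0.0006+0.0010i)  (+0.1021-0.4067i)·(+0.0032-0.0194i)  (+0.0979+0.1255i)·(-0.1341+0.1134i)  (+0.4170+0.0000i)·(+0.7033+0.0000i)  (-0.0979+0.1255i)·(+0.1341+0.1134i)  (+0.1021+0.4067i)·(+0.0032+0.0194i)  (-0.4209-0.1862i)·(-0.0006+0.0010i)
Y_3^0(R⁻¹ n̂) = +0.224285+0.000000i

Re=0.2243 Im=0.0000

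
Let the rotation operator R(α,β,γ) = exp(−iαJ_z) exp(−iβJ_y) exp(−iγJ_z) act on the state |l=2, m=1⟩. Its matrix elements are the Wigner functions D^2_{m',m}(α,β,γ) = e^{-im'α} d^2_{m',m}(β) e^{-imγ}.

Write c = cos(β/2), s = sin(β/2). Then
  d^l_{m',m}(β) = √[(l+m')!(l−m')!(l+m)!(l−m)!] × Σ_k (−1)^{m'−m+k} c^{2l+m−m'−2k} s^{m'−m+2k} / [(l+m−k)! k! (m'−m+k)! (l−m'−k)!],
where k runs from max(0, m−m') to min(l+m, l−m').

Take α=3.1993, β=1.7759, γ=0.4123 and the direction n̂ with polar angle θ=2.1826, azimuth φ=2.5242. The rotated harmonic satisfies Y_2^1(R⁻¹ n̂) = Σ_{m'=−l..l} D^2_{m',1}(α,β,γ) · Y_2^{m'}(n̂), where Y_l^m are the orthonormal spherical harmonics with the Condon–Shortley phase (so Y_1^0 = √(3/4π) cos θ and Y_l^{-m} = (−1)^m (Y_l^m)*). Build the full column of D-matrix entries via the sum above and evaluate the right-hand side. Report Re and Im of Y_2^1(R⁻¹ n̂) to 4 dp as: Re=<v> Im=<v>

Need the full column D^2_{m',1} for m'=−2..2 at α=3.1993, β=1.7759, γ=0.4123.
cos(β/2)=0.631004, sin(β/2)=0.775780
d^2_{-2,1}: single k=3 term ⇒ +0.589220;  D = +0.563443-0.172372i
d^2_{-1,1}: k∈[2..3] ⇒ +0.718889 -0.362205 = +0.356685;  D = -0.334495+0.123844i
d^2_{0,1}: k∈[1..2] ⇒ +0.477430 -0.721644 = -0.244214;  D = -0.223749+0.097861i
d^2_{1,1}: k∈[0..1] ⇒ +0.158536 -0.718889 = -0.560353;  D = +0.499591-0.253780i
d^2_{2,1}: single k=0 term ⇒ -0.389820;  D = -0.336789+0.196298i
Y_2^{m'}(θ=2.1826,φ=2.5242) and Σ D·Y over m':
  (+0.5634-0.1724i)·(+0.0854+0.2444i)  (-0.3345+0.1238i)·(+0.2962+0.2103i)  (-0.2237+0.0979i)·(-0.0033+0.0000i)  (+0.4996-0.2538i)·(-0.2962+0.2103i)  (-0.3368+0.1963i)·(+0.0854-0.2444i)
Y_2^1(R⁻¹ n̂) = -0.109538+0.368275i

Re=-0.1095 Im=0.3683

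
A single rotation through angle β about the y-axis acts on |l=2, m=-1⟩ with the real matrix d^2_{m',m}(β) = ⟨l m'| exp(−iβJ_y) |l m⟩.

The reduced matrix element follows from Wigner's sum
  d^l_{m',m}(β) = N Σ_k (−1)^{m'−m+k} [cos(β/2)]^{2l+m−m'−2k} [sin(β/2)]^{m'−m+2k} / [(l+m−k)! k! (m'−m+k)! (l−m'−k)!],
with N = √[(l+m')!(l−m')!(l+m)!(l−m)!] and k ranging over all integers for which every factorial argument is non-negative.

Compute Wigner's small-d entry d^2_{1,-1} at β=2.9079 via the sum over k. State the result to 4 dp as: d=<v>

d^2_{1,-1}(β=2.9079) via Wigner's sum:
c=cos(2.9079/2)=0.116581, s=sin(2.9079/2)=0.993181; N=√[6·1·1·6]=6.000000
The bounds max(0,m−m')=0 and min(l+m,l−m')=1 give 2 terms
  k=0: (−1)^2·6.0000/(2)·0.1166^2·0.9932^2 = +0.040219
  k=1: (−1)^3·6.0000/(6)·0.1166^0·0.9932^4 = -0.973003
d^2_{1,-1}(2.9079) = +0.040219 -0.973003 = -0.932784

d=-0.9328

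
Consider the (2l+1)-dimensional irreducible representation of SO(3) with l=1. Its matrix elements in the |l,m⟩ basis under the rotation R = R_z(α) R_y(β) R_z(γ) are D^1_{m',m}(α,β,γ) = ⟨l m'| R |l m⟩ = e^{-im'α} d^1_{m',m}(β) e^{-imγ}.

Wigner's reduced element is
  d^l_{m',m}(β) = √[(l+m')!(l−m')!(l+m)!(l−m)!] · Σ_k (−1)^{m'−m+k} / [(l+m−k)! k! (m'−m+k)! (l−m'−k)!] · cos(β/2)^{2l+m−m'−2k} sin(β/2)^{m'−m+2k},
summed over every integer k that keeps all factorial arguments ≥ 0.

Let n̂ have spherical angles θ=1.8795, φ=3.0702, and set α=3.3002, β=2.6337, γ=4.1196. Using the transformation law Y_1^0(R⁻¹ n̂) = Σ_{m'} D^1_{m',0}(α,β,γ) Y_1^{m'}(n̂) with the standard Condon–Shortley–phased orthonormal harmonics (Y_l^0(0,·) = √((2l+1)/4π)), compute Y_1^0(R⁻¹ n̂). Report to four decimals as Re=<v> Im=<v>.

Re=0.3501 Im=0.0000

Need the full column D^1_{m',0} for m'=−1..1 at α=3.3002, β=2.6337, γ=4.1196.
cos(β/2)=0.251226, sin(β/2)=0.967929
d^1_{-1,0}: single k=1 term ⇒ +0.343892;  D = -0.339576-0.054315i
d^1_{0,0}: k∈[0..1] ⇒ +0.063114 -0.936886 = -0.873771;  D = -0.873771+0.000000i
d^1_{1,0}: single k=0 term ⇒ -0.343892;  D = +0.339576-0.054315i
Y_1^{m'}(θ=1.8795,φ=3.0702) and Σ D·Y over m':
  (-0.3396-0.0543i)·(-0.3283-0.0235i)  (-0.8738+0.0000i)·(-0.1484+0.0000i)  (+0.3396-0.0543i)·(+0.3283-0.0235i)
Y_1^0(R⁻¹ n̂) = +0.350141+0.000000i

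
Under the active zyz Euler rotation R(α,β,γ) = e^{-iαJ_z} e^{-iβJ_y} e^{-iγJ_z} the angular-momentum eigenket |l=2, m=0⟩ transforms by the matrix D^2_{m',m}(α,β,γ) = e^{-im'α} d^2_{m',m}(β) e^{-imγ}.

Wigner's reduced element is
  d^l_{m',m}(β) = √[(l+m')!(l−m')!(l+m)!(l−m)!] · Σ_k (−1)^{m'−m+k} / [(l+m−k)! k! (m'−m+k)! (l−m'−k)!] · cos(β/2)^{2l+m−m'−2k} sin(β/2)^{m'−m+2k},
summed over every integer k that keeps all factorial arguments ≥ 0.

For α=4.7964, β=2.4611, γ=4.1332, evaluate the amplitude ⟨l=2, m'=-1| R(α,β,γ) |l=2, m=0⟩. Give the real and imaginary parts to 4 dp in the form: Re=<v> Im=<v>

Split into d^2_{-1,0}(β=2.4611) × two z-phases.
With c≡cos(β/2)=0.333719 and s≡sin(β/2)=0.942672, N=[1·6·2·2]^{1/2}=4.898979
k: max(0,(0)−(-1))=1 … min(2+(0),2−(-1))=2
  k=1: (−1)^0·4.8990/(2)·0.3337^3·0.9427^1 = +0.085818
  k=2: (−1)^1·4.8990/(2)·0.3337^1·0.9427^3 = -0.684762
d^2_{-1,0}(2.4611) = +0.085818 -0.684762 = -0.598943
Phases: e^{-i·(-1)·4.7964}=+0.083912-0.996473i, e^{-i·(0)·4.1332}=+1.000000+0.000000i ⇒ D=-0.050259+0.596831i

Re=-0.0503 Im=0.5968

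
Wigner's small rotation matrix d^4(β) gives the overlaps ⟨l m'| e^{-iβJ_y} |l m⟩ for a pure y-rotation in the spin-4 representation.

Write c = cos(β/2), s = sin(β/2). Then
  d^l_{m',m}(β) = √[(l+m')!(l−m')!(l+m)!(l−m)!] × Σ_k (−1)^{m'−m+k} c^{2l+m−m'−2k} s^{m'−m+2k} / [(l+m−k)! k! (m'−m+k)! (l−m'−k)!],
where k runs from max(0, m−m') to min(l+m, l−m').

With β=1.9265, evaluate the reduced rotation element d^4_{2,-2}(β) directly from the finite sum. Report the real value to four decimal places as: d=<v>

d^4_{2,-2}(β=1.9265) via Wigner's sum:
Half-angle: c=0.570855, s=0.821051. N=√(720·2·2·720)=1440.000000
k: max(0,(-2)−(2))=0 … min(4+(-2),4−(2))=2
  k=0: (−1)^4·1440.0000/(96)·0.5709^4·0.8211^4 = +0.723893
  k=1: (−1)^5·1440.0000/(120)·0.5709^2·0.8211^6 = -1.197991
  k=2: (−1)^6·1440.0000/(1440)·0.5709^0·0.8211^8 = +0.206520
d^4_{2,-2}(1.9265) = +0.723893 -1.197991 +0.206520 = -0.267579

d=-0.2676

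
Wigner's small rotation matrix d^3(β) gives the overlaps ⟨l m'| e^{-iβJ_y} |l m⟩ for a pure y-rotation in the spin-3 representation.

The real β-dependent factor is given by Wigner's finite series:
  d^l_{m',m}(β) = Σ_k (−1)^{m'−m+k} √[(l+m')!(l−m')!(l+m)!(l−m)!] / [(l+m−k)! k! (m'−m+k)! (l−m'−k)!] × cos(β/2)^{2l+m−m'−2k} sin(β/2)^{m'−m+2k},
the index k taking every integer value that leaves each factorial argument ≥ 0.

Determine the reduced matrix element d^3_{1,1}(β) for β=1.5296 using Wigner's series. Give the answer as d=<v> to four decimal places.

d^3_{1,1}(β=1.5296) via Wigner's sum:
Half-angle: c=0.721521, s=0.692393. N=√(24·2·24·2)=48.000000
The bounds max(0,m−m')=0 and min(l+m,l−m')=2 give 3 terms
  k=0: (−1)^0·48.0000/(48)·0.7215^6·0.6924^0 = +0.141089
  k=1: (−1)^1·48.0000/(6)·0.7215^4·0.6924^2 = -1.039419
  k=2: (−1)^2·48.0000/(8)·0.7215^2·0.6924^4 = +0.717892
d^3_{1,1}(1.5296) = +0.141089 -1.039419 +0.717892 = -0.180438

d=-0.1804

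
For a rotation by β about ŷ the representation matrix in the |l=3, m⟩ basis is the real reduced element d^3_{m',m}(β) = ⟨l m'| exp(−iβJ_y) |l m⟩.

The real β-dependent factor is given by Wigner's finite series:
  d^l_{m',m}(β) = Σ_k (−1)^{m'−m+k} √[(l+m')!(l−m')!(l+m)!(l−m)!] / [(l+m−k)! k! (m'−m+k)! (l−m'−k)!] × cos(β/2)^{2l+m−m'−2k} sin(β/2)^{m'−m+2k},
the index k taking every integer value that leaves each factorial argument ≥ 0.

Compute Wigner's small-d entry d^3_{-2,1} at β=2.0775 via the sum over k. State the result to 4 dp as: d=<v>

d=-0.2340

d^3_{-2,1}(β=2.0775) via Wigner's sum:
c=cos(2.0775/2)=0.507298, s=sin(2.0775/2)=0.861771; N=√[1·120·24·2]=75.894664
k: max(0,(1)−(-2))=3 … min(3+(1),3−(-2))=4
  k=3: (−1)^0·75.8947/(12)·0.5073^3·0.8618^3 = +0.528438
  k=4: (−1)^1·75.8947/(24)·0.5073^1·0.8618^5 = -0.762468
d^3_{-2,1}(2.0775) = +0.528438 -0.762468 = -0.234030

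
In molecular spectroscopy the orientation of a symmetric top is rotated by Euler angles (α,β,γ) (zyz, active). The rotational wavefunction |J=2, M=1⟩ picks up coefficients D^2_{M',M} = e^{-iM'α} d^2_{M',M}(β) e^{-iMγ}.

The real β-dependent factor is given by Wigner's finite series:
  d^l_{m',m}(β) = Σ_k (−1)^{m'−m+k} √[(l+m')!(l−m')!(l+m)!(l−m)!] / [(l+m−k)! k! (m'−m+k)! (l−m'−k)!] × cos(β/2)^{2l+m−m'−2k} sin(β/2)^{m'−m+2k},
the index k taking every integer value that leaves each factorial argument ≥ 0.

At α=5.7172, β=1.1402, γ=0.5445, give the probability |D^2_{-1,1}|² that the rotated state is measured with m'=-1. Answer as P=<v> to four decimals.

First d^2_{-1,1}(β=1.1402), then the phase factors e^{-i(-1)α} and e^{-i(1)γ}:
c=cos(1.1402/2)=0.841847, s=sin(1.1402/2)=0.539716; N=√[1·6·6·1]=6.000000
Admissible k: 2..3 (factorial args all ≥0)
  k=2: (−1)^0·6.0000/(2)·0.8418^2·0.5397^2 = +0.619325
  k=3: (−1)^1·6.0000/(6)·0.8418^0·0.5397^4 = -0.084852
d^2_{-1,1}(1.1402) = +0.619325 -0.084852 = +0.534473
|D^2_{-1,1}|² = |d^2_{-1,1}(β)|² = (+0.534473)² = 0.285661 (the z-rotation phases have unit modulus)

P=0.2857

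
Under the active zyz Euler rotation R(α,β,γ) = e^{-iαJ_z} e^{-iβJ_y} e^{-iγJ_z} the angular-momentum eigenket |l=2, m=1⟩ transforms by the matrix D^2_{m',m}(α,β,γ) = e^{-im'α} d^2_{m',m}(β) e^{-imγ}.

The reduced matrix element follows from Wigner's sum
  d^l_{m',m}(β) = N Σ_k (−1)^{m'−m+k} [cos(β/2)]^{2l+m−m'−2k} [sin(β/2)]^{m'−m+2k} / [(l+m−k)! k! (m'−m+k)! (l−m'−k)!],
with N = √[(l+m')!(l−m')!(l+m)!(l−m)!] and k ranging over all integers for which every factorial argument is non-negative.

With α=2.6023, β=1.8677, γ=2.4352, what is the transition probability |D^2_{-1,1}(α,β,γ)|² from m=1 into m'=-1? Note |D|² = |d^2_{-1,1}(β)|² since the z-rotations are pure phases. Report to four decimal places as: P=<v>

P=0.0719

First d^2_{-1,1}(β=1.8677), then the phase factors e^{-i(-1)α} and e^{-i(1)γ}:
With c≡cos(β/2)=0.594743 and s≡sin(β/2)=0.803916, N=[1·6·6·1]^{1/2}=6.000000
The bounds max(0,m−m')=2 and min(l+m,l−m')=3 give 2 terms
  k=2: (−1)^0·6.0000/(2)·0.5947^2·0.8039^2 = +0.685806
  k=3: (−1)^1·6.0000/(6)·0.5947^0·0.8039^4 = -0.417678
d^2_{-1,1}(1.8677) = +0.685806 -0.417678 = +0.268128
|D^2_{-1,1}|² = |d^2_{-1,1}(β)|² = (+0.268128)² = 0.071893 (the z-rotation phases have unit modulus)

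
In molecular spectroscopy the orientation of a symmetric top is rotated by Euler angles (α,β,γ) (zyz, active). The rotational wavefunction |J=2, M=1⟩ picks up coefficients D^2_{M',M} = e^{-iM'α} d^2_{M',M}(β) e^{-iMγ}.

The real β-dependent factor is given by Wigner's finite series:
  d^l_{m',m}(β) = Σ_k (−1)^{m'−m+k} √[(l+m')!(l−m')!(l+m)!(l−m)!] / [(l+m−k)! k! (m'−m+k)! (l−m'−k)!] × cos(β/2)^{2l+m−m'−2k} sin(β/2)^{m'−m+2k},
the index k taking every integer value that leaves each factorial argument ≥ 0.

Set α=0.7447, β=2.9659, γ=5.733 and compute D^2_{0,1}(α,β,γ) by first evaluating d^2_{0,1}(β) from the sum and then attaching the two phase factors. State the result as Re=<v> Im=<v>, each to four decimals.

Re=-0.1797 Im=-0.1102

Split into d^2_{0,1}(β=2.9659) × two z-phases.
c=cos(2.9659/2)=0.087733, s=sin(2.9659/2)=0.996144; N=√[2·2·6·1]=4.898979
Admissible k: 1..2 (factorial args all ≥0)
  k=1: (−1)^0·4.8990/(2)·0.0877^3·0.9961^1 = +0.001648
  k=2: (−1)^1·4.8990/(2)·0.0877^1·0.9961^3 = -0.212426
d^2_{0,1}(2.9659) = +0.001648 -0.212426 = -0.210778
D = (+1.000000+0.000000i)·(-0.210778)·(+0.852428+0.522845i) = -0.179673-0.110204i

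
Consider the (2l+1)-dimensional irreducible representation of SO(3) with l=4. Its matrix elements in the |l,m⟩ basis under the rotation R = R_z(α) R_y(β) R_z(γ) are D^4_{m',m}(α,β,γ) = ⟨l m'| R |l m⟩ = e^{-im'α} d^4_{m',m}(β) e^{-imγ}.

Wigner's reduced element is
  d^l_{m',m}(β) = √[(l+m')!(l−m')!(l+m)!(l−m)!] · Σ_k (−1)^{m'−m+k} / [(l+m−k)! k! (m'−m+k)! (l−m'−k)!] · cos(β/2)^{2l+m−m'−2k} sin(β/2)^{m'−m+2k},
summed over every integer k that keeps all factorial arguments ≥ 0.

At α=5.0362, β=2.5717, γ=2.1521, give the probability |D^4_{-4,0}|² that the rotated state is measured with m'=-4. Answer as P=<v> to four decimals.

Split into d^4_{-4,0}(β=2.5717) × two z-phases.
With c≡cos(β/2)=0.281106 and s≡sin(β/2)=0.959677, N=[1·40320·24·24]^{1/2}=4819.161753
k∈{4} keeps every argument non-negative
  k=4: (−1)^0·4819.1618/(576)·0.2811^4·0.9597^4 = +0.044313
d^4_{-4,0}(2.5717) = +0.044313
|D^4_{-4,0}|² = |d^4_{-4,0}(β)|² = (+0.044313)² = 0.001964 (the z-rotation phases have unit modulus)

P=0.0020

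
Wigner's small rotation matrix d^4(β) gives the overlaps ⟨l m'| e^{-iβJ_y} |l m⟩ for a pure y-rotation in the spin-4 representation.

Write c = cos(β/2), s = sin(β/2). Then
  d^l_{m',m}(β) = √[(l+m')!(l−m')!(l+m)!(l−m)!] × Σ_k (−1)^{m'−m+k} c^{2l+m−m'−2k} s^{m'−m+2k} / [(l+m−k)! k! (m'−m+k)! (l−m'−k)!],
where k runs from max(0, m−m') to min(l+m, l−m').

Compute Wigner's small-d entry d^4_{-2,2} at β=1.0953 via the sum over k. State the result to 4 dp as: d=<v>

d^4_{-2,2}(β=1.0953) via Wigner's sum:
Half-angle: c=0.853750, s=0.520682. N=√(2·720·720·2)=1440.000000
The bounds max(0,m−m')=4 and min(l+m,l−m')=6 give 3 terms
  k=4: (−1)^0·1440.0000/(96)·0.8538^4·0.5207^4 = +0.585742
  k=5: (−1)^1·1440.0000/(120)·0.8538^2·0.5207^6 = -0.174293
  k=6: (−1)^2·1440.0000/(1440)·0.8538^0·0.5207^8 = +0.005402
d^4_{-2,2}(1.0953) = +0.585742 -0.174293 +0.005402 = +0.416851

d=0.4169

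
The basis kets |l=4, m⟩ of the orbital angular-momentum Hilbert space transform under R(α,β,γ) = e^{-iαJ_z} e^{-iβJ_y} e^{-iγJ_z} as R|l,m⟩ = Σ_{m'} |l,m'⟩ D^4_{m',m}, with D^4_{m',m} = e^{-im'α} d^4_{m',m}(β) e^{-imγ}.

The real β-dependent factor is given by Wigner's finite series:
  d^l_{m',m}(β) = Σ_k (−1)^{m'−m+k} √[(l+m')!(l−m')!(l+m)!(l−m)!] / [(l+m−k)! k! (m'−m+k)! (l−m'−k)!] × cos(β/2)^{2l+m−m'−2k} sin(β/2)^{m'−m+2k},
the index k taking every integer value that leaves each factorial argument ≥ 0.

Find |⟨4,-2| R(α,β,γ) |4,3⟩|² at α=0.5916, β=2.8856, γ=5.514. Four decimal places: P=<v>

Split into d^4_{-2,3}(β=2.8856) × two z-phases.
c=cos(2.8856/2)=0.127647, s=sin(2.8856/2)=0.991820; N=√[2·720·5040·1]=2693.993318
The bounds max(0,m−m')=5 and min(l+m,l−m')=6 give 2 terms
  k=5: (−1)^0·2693.9933/(240)·0.1276^3·0.9918^5 = +0.022407
  k=6: (−1)^1·2693.9933/(720)·0.1276^1·0.9918^7 = -0.450925
d^4_{-2,3}(2.8856) = +0.022407 -0.450925 = -0.428518
|D^4_{-2,3}|² = |d^4_{-2,3}(β)|² = (-0.428518)² = 0.183627 (the z-rotation phases have unit modulus)

P=0.1836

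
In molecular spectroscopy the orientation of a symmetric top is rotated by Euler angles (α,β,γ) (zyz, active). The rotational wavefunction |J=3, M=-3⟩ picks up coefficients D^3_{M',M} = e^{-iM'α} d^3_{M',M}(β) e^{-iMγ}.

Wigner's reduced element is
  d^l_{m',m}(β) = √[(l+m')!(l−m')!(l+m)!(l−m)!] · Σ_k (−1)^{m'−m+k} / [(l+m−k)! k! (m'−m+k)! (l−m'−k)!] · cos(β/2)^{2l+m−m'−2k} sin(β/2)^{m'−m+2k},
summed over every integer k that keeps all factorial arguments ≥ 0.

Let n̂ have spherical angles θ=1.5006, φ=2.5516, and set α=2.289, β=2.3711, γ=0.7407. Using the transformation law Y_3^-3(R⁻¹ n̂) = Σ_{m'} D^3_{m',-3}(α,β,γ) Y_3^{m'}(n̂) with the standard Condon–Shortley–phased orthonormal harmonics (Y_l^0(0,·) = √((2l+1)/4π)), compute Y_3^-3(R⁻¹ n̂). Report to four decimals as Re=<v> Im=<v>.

Re=0.2003 Im=0.0181

Need the full column D^3_{m',-3} for m'=−3..3 at α=2.289, β=2.3711, γ=0.7407.
cos(β/2)=0.375787, sin(β/2)=0.926706
d^3_{-3,-3}: single k=0 term ⇒ +0.002816;  D = -0.002659+0.000928i
d^3_{-2,-3}: single k=0 term ⇒ -0.017011;  D = -0.014788-0.008407i
d^3_{-1,-3}: single k=0 term ⇒ +0.066328;  D = -0.013261-0.064989i
d^3_{0,-3}: single k=0 term ⇒ -0.188872;  D = +0.114499-0.150209i
d^3_{1,-3}: single k=0 term ⇒ +0.403365;  D = +0.402462-0.026965i
d^3_{2,-3}: single k=0 term ⇒ -0.629111;  D = +0.444718+0.444980i
d^3_{3,-3}: single k=0 term ⇒ +0.633361;  D = -0.042712+0.631919i
Y_3^{m'}(θ=1.5006,φ=2.5516) and Σ D·Y over m':
  (-0.0027+0.0009i)·(+0.0819-0.4060i)  (-0.0148-0.0084i)·(+0.0272+0.0659i)  (-0.0133-0.0650i)·(+0.2613+0.1749i)  (+0.1145-0.1502i)·(-0.0779+0.0000i)  (+0.4025-0.0270i)·(-0.2613+0.1749i)  (+0.4447+0.4450i)·(+0.0272-0.0659i)  (-0.0427+0.6319i)·(-0.0819-0.4060i)
Y_3^-3(R⁻¹ n̂) = +0.200320+0.018122i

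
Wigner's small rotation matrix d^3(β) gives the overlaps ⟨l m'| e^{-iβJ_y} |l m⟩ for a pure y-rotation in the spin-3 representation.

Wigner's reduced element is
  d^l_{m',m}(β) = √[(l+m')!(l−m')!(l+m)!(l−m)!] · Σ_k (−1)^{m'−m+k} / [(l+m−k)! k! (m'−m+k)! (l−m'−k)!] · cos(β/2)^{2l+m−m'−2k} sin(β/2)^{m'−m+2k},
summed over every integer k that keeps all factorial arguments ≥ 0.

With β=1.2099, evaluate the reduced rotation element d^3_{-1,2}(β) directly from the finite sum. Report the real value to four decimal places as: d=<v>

d^3_{-1,2}(β=1.2099) via Wigner's sum:
c=cos(1.2099/2)=0.822531, s=sin(1.2099/2)=0.568721; N=√[2·24·120·1]=75.894664
k∈{3,4} keeps every argument non-negative
  k=3: (−1)^0·75.8947/(12)·0.8225^3·0.5687^3 = +0.647417
  k=4: (−1)^1·75.8947/(24)·0.8225^1·0.5687^5 = -0.154756
d^3_{-1,2}(1.2099) = +0.647417 -0.154756 = +0.492660

d=0.4927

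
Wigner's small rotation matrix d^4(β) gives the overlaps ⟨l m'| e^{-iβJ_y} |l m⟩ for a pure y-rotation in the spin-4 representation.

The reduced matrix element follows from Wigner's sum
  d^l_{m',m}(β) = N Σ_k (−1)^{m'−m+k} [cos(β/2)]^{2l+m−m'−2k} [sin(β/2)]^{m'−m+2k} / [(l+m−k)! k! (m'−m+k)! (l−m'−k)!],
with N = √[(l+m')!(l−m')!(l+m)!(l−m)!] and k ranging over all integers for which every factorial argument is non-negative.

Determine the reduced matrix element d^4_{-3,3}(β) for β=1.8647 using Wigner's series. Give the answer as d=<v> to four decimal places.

d=0.4937

d^4_{-3,3}(β=1.8647) via Wigner's sum:
With c≡cos(β/2)=0.595949 and s≡sin(β/2)=0.803023, N=[1·5040·5040·1]^{1/2}=5040.000000
The bounds max(0,m−m')=6 and min(l+m,l−m')=7 give 2 terms
  k=6: (−1)^0·5040.0000/(720)·0.5959^2·0.8030^6 = +0.666626
  k=7: (−1)^1·5040.0000/(5040)·0.5959^0·0.8030^8 = -0.172911
d^4_{-3,3}(1.8647) = +0.666626 -0.172911 = +0.493715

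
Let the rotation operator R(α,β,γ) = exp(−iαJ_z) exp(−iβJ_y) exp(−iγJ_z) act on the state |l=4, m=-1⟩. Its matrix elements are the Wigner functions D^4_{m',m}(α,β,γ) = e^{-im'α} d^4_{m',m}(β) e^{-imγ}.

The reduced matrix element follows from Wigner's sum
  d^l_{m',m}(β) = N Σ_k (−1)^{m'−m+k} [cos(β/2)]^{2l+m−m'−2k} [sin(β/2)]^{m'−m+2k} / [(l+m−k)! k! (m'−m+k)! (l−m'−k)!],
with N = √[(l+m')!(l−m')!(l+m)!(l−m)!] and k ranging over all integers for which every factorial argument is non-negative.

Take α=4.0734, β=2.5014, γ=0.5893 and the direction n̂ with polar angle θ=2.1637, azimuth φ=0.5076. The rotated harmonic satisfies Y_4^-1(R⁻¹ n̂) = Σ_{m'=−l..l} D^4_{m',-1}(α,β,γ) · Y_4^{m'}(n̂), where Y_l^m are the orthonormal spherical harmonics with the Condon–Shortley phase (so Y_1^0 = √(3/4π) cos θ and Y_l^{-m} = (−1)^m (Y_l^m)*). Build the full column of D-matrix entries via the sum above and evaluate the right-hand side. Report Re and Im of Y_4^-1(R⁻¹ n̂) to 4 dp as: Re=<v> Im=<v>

Need the full column D^4_{m',-1} for m'=−4..4 at α=4.0734, β=2.5014, γ=0.5893.
cos(β/2)=0.314658, sin(β/2)=0.949205
d^4_{-4,-1}: single k=3 term ⇒ +0.019741;  D = -0.007612-0.018214i
d^4_{-3,-1}: k∈[2..3] ⇒ +0.006941 -0.105272 = -0.098331;  D = -0.095439-0.023672i
d^4_{-2,-1}: k∈[1..3] ⇒ +0.001230 -0.055960 +0.339494 = +0.284763;  D = -0.219862+0.180972i
d^4_{-1,-1}: k∈[0..3] ⇒ +0.000096 -0.013117 +0.238735 -0.724166 = -0.498452;  D = +0.024757+0.497836i
d^4_{0,-1}: k∈[0..3] ⇒ -0.001296 +0.070785 -0.644144 +0.976954 = +0.402299;  D = +0.334443+0.223589i
d^4_{1,-1}: k∈[0..3] ⇒ +0.008745 -0.238735 +1.086249 -0.658993 = +0.197266;  D = -0.185807+0.066252i
d^4_{2,-1}: k∈[0..2] ⇒ -0.037307 +0.509240 -0.926820 = -0.454887;  D = -0.132898+0.435040i
d^4_{3,-1}: k∈[0..1] ⇒ +0.105272 -0.574789 = -0.469516;  D = -0.278630-0.377904i
d^4_{4,-1}: single k=0 term ⇒ -0.179643;  D = +0.179642+0.000658i
Y_4^{m'}(θ=2.1637,φ=0.5076) and Σ D·Y over m':
  (-0.0076-0.0182i)·(-0.0929-0.1876i)  (-0.0954-0.0237i)·(-0.0191+0.3985i)  (-0.2199+0.1810i)·(+0.1439-0.2317i)  (+0.0248+0.4978i)·(+0.1560-0.0868i)  (+0.3344+0.2236i)·(-0.3126+0.0000i)  (-0.1858+0.0663i)·(-0.1560-0.0868i)  (-0.1329+0.4350i)·(+0.1439+0.2317i)  (-0.2786-0.3779i)·(+0.0191+0.3985i)  (+0.1796+0.0007i)·(-0.0929+0.1876i)
Y_4^-1(R⁻¹ n̂) = +0.004634+0.001139i

Re=0.0046 Im=0.0011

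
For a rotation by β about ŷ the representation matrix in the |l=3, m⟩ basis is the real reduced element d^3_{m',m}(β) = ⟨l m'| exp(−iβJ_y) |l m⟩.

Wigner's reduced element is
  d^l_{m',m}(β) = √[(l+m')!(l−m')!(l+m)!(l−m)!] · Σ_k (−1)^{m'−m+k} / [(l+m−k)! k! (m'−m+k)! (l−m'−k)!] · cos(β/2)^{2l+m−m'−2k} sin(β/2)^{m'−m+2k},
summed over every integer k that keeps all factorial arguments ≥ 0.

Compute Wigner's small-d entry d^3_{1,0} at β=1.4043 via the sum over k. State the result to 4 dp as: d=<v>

d^3_{1,0}(β=1.4043) via Wigner's sum:
c=cos(1.4043/2)=0.763455, s=sin(1.4043/2)=0.645861; N=√[24·2·6·6]=41.569219
k∈{0,1,2} keeps every argument non-negative
  k=0: (−1)^1·41.5692/(12)·0.7635^5·0.6459^1 = -0.580293
  k=1: (−1)^2·41.5692/(4)·0.7635^3·0.6459^3 = +1.245889
  k=2: (−1)^3·41.5692/(12)·0.7635^1·0.6459^5 = -0.297213
d^3_{1,0}(1.4043) = -0.580293 +1.245889 -0.297213 = +0.368382

d=0.3684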